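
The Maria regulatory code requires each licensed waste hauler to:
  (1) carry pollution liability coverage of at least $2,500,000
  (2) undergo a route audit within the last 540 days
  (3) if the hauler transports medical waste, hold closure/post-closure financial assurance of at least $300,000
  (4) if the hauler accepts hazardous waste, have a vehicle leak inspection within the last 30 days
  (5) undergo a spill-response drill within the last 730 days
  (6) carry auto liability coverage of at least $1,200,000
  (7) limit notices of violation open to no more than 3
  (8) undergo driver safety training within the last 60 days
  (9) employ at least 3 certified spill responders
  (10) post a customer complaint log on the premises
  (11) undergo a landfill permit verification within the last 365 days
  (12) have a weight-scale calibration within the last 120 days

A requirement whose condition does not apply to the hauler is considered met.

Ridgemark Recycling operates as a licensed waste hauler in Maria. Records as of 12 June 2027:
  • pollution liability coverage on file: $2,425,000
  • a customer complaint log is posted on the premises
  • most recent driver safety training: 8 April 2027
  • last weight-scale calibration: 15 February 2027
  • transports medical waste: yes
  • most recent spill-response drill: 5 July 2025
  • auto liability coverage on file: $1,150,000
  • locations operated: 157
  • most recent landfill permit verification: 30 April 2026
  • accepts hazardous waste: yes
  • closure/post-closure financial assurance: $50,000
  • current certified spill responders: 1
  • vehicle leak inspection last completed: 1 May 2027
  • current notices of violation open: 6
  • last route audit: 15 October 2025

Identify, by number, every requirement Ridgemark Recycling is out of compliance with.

1, 2, 3, 4, 6, 7, 8, 9, 11

1. pollution liability coverage $2,425,000 < $2,500,000 → not met
2. route audit 605 days ago vs limit 540 → not met
3. condition 'transports medical waste' holds; closure/post-closure financial assurance $50,000 < $300,000 → not met
4. condition 'accepts hazardous waste' holds; vehicle leak inspection 42 days ago vs limit 30 → not met
5. spill-response drill 707 days ago vs limit 730 → met
6. auto liability coverage $1,150,000 < $1,200,000 → not met
7. notices of violation open 6 > 3 → not met
8. driver safety training 65 days ago vs limit 60 → not met
9. certified spill responders 1 < 3 → not met
10. customer complaint log present → met
11. landfill permit verification 408 days ago vs limit 365 → not met
12. weight-scale calibration 117 days ago vs limit 120 → met
Not met: 1, 2, 3, 4, 6, 7, 8, 9, 11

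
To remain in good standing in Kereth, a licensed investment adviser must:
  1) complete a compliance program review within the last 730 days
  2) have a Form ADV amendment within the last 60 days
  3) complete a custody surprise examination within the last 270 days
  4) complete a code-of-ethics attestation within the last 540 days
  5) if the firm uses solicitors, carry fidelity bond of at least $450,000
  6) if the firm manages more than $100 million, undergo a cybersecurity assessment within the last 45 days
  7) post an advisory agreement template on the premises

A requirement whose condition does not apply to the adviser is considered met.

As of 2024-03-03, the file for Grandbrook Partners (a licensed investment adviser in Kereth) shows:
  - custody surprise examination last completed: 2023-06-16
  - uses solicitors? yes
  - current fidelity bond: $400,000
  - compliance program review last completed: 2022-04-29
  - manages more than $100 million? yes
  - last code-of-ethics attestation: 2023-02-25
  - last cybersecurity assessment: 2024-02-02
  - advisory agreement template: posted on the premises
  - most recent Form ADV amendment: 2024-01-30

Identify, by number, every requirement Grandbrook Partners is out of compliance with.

1. compliance program review 674 days ago vs limit 730 → met
2. Form ADV amendment 33 days ago vs limit 60 → met
3. custody surprise examination 261 days ago vs limit 270 → met
4. code-of-ethics attestation 372 days ago vs limit 540 → met
5. condition 'uses solicitors' holds; fidelity bond $400,000 < $450,000 → not met
6. condition 'manages more than $100 million' holds; cybersecurity assessment 30 days ago vs limit 45 → met
7. advisory agreement template present → met
Not met: 5

5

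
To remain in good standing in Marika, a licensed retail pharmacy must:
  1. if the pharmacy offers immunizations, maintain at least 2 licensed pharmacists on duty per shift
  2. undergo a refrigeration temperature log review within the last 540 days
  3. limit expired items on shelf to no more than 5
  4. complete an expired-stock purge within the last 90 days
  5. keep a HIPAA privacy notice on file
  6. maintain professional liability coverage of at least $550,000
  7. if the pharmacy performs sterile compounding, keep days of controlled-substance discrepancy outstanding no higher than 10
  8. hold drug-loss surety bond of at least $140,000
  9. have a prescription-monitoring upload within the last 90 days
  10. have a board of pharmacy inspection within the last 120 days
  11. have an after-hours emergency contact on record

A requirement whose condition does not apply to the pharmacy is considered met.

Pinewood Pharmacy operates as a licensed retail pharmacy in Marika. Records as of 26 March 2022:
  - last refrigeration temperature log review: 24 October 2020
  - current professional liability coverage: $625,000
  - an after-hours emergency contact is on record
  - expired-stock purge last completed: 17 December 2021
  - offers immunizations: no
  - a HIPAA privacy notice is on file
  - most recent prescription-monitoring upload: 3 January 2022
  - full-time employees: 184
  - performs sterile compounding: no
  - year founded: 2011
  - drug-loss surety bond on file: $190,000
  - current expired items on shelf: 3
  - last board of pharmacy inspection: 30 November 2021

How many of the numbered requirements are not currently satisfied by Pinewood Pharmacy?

1. condition 'offers immunizations' does not hold → requirement n/a → met
2. refrigeration temperature log review 518 days ago vs limit 540 → met
3. expired items on shelf 3 ≤ 5 → met
4. expired-stock purge 99 days ago vs limit 90 → not met
5. HIPAA privacy notice present → met
6. professional liability coverage $625,000 ≥ $550,000 → met
7. condition 'performs sterile compounding' does not hold → requirement n/a → met
8. drug-loss surety bond $190,000 ≥ $140,000 → met
9. prescription-monitoring upload 82 days ago vs limit 90 → met
10. board of pharmacy inspection 116 days ago vs limit 120 → met
11. after-hours emergency contact present → met
Not met: 1 of 11

1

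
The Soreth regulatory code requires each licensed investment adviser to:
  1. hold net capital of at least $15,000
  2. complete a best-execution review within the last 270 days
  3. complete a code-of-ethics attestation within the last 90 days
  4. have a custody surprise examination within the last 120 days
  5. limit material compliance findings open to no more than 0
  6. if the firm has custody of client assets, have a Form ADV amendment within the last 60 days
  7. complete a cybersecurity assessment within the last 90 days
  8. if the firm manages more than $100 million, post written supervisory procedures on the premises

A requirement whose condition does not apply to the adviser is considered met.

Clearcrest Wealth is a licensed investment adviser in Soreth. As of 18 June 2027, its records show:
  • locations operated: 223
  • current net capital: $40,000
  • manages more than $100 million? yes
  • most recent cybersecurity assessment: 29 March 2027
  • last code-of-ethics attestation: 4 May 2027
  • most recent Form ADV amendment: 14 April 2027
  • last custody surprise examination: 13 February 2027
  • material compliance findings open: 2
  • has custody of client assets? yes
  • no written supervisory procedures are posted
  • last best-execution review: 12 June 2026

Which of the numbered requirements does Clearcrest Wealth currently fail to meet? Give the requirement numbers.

1. net capital $40,000 ≥ $15,000 → met
2. best-execution review 371 days ago vs limit 270 → not met
3. code-of-ethics attestation 45 days ago vs limit 90 → met
4. custody surprise examination 125 days ago vs limit 120 → not met
5. material compliance findings open 2 > 0 → not met
6. condition 'has custody of client assets' holds; Form ADV amendment 65 days ago vs limit 60 → not met
7. cybersecurity assessment 81 days ago vs limit 90 → met
8. condition 'manages more than $100 million' holds; written supervisory procedures absent → not met
Not met: 2, 4, 5, 6, 8

2, 4, 5, 6, 8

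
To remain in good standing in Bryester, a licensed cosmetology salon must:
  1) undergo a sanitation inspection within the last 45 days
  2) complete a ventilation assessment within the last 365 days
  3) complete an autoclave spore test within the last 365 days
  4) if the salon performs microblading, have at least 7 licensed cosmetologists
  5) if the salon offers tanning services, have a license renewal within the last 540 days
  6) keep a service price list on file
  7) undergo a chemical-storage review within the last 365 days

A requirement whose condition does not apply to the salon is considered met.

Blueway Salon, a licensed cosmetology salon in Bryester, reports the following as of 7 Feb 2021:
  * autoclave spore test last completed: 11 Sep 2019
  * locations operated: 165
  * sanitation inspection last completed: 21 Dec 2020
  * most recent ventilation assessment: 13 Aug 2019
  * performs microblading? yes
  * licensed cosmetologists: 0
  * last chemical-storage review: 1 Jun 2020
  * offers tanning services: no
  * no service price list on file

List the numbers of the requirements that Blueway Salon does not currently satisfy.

1. sanitation inspection 48 days ago vs limit 45 → not met
2. ventilation assessment 544 days ago vs limit 365 → not met
3. autoclave spore test 515 days ago vs limit 365 → not met
4. condition 'performs microblading' holds; licensed cosmetologists 0 < 7 → not met
5. condition 'offers tanning services' does not hold → requirement n/a → met
6. service price list absent → not met
7. chemical-storage review 251 days ago vs limit 365 → met
Not met: 1, 2, 3, 4, 6

1, 2, 3, 4, 6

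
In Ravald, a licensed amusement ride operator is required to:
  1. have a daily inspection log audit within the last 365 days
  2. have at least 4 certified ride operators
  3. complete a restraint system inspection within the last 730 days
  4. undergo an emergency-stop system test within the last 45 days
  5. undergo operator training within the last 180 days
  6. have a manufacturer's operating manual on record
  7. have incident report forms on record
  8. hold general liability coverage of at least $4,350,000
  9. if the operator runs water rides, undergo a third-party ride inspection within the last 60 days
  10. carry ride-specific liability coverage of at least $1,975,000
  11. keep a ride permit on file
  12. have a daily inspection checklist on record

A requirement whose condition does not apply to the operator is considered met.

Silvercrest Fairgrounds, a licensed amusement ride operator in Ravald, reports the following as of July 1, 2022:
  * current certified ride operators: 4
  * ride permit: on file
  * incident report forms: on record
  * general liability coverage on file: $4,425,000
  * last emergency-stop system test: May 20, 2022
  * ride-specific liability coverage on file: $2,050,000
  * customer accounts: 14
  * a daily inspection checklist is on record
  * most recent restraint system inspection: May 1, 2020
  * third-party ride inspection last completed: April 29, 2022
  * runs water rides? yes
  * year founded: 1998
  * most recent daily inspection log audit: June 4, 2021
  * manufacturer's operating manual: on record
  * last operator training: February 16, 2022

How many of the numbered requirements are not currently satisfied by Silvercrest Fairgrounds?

1. daily inspection log audit 392 days ago vs limit 365 → not met
2. certified ride operators 4 ≥ 4 → met
3. restraint system inspection 791 days ago vs limit 730 → not met
4. emergency-stop system test 42 days ago vs limit 45 → met
5. operator training 135 days ago vs limit 180 → met
6. manufacturer's operating manual present → met
7. incident report forms present → met
8. general liability coverage $4,425,000 ≥ $4,350,000 → met
9. condition 'runs water rides' holds; third-party ride inspection 63 days ago vs limit 60 → not met
10. ride-specific liability coverage $2,050,000 ≥ $1,975,000 → met
11. ride permit present → met
12. daily inspection checklist present → met
Not met: 3 of 12

3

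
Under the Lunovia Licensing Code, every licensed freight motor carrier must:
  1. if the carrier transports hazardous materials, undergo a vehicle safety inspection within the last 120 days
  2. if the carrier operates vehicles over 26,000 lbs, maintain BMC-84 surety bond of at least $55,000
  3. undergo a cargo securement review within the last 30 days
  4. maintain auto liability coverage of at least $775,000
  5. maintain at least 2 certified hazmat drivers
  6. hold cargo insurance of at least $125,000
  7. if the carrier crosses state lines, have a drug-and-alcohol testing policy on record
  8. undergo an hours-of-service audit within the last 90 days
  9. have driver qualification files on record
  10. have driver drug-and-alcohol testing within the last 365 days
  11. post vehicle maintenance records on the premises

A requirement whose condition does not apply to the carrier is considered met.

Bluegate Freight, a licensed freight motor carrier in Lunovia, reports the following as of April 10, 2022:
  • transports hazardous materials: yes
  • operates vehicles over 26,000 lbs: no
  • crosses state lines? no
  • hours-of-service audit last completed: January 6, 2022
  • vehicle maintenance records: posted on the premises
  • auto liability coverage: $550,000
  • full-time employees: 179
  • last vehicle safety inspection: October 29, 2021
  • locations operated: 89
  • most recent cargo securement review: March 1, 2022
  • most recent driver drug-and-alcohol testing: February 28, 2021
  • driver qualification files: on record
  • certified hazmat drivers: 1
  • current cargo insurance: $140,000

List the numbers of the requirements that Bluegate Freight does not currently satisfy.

1, 3, 4, 5, 8, 10

1. condition 'transports hazardous materials' holds; vehicle safety inspection 163 days ago vs limit 120 → not met
2. condition 'operates vehicles over 26,000 lbs' does not hold → requirement n/a → met
3. cargo securement review 40 days ago vs limit 30 → not met
4. auto liability coverage $550,000 < $775,000 → not met
5. certified hazmat drivers 1 < 2 → not met
6. cargo insurance $140,000 ≥ $125,000 → met
7. condition 'crosses state lines' does not hold → requirement n/a → met
8. hours-of-service audit 94 days ago vs limit 90 → not met
9. driver qualification files present → met
10. driver drug-and-alcohol testing 406 days ago vs limit 365 → not met
11. vehicle maintenance records present → met
Not met: 1, 3, 4, 5, 8, 10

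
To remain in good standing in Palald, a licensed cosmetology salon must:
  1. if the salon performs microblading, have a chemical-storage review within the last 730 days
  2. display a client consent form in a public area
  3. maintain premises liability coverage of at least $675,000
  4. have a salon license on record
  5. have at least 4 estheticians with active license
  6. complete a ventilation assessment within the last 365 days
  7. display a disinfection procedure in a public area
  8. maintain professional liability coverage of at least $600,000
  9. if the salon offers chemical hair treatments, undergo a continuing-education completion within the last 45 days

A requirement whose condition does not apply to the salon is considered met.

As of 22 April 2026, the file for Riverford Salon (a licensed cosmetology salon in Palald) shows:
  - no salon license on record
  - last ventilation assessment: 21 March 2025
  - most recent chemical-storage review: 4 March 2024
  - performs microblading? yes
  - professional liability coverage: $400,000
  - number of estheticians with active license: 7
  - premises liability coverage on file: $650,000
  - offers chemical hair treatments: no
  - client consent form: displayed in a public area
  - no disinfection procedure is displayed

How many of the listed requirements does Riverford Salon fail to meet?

1. condition 'performs microblading' holds; chemical-storage review 779 days ago vs limit 730 → not met
2. client consent form present → met
3. premises liability coverage $650,000 < $675,000 → not met
4. salon license absent → not met
5. estheticians with active license 7 ≥ 4 → met
6. ventilation assessment 397 days ago vs limit 365 → not met
7. disinfection procedure absent → not met
8. professional liability coverage $400,000 < $600,000 → not met
9. condition 'offers chemical hair treatments' does not hold → requirement n/a → met
Not met: 6 of 9

6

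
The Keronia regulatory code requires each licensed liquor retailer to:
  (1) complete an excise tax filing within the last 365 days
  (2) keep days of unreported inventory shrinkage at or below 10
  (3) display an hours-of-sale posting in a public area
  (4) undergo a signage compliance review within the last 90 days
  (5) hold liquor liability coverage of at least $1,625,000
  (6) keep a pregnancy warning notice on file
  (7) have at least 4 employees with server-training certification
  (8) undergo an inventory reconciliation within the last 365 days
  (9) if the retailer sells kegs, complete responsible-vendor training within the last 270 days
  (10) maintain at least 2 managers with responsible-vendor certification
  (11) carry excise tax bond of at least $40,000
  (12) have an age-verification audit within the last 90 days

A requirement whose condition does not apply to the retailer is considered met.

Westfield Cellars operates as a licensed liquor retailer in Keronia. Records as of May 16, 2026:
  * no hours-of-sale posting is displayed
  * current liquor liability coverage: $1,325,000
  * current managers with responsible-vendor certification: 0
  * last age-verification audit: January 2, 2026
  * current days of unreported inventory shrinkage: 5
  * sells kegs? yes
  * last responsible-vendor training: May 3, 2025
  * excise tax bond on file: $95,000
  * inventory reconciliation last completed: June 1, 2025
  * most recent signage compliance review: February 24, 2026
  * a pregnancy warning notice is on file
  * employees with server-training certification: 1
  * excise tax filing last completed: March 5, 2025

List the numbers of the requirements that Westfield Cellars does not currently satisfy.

1, 3, 5, 7, 9, 10, 12

1. excise tax filing 437 days ago vs limit 365 → not met
2. days of unreported inventory shrinkage 5 ≤ 10 → met
3. hours-of-sale posting absent → not met
4. signage compliance review 81 days ago vs limit 90 → met
5. liquor liability coverage $1,325,000 < $1,625,000 → not met
6. pregnancy warning notice present → met
7. employees with server-training certification 1 < 4 → not met
8. inventory reconciliation 349 days ago vs limit 365 → met
9. condition 'sells kegs' holds; responsible-vendor training 378 days ago vs limit 270 → not met
10. managers with responsible-vendor certification 0 < 2 → not met
11. excise tax bond $95,000 ≥ $40,000 → met
12. age-verification audit 134 days ago vs limit 90 → not met
Not met: 1, 3, 5, 7, 9, 10, 12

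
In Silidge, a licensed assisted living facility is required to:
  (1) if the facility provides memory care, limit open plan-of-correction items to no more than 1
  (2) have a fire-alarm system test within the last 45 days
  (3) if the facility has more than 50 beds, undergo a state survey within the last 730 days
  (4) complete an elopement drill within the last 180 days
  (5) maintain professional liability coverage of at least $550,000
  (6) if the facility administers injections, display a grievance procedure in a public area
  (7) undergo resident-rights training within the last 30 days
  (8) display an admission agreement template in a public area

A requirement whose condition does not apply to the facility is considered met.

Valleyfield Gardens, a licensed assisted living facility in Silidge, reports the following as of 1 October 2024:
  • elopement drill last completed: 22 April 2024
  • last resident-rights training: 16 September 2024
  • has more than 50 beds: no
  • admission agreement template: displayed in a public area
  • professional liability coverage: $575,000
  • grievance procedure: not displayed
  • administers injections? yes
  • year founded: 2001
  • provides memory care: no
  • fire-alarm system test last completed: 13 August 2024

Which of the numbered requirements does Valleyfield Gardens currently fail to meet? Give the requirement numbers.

1. condition 'provides memory care' does not hold → requirement n/a → met
2. fire-alarm system test 49 days ago vs limit 45 → not met
3. condition 'has more than 50 beds' does not hold → requirement n/a → met
4. elopement drill 162 days ago vs limit 180 → met
5. professional liability coverage $575,000 ≥ $550,000 → met
6. condition 'administers injections' holds; grievance procedure absent → not met
7. resident-rights training 15 days ago vs limit 30 → met
8. admission agreement template present → met
Not met: 2, 6

2, 6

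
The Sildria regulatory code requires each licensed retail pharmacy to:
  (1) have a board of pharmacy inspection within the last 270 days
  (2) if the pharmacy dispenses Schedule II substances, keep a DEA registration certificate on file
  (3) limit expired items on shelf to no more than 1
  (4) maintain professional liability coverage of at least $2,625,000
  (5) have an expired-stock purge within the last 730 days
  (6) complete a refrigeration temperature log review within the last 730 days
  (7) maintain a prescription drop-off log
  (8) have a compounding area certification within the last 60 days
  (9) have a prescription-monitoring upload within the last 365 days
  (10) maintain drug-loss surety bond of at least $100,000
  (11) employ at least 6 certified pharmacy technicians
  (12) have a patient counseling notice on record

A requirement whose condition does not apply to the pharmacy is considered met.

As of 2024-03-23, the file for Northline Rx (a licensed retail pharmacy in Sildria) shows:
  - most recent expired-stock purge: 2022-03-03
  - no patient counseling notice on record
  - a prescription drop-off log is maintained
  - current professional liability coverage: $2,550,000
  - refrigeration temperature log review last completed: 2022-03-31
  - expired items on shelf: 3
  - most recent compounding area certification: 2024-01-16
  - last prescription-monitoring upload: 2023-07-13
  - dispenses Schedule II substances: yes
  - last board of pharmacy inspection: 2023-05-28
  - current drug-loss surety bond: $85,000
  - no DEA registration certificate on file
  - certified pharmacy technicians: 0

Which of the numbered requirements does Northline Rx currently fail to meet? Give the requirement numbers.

1, 2, 3, 4, 5, 8, 10, 11, 12

1. board of pharmacy inspection 300 days ago vs limit 270 → not met
2. condition 'dispenses Schedule II substances' holds; DEA registration certificate absent → not met
3. expired items on shelf 3 > 1 → not met
4. professional liability coverage $2,550,000 < $2,625,000 → not met
5. expired-stock purge 751 days ago vs limit 730 → not met
6. refrigeration temperature log review 723 days ago vs limit 730 → met
7. prescription drop-off log present → met
8. compounding area certification 67 days ago vs limit 60 → not met
9. prescription-monitoring upload 254 days ago vs limit 365 → met
10. drug-loss surety bond $85,000 < $100,000 → not met
11. certified pharmacy technicians 0 < 6 → not met
12. patient counseling notice absent → not met
Not met: 1, 2, 3, 4, 5, 8, 10, 11, 12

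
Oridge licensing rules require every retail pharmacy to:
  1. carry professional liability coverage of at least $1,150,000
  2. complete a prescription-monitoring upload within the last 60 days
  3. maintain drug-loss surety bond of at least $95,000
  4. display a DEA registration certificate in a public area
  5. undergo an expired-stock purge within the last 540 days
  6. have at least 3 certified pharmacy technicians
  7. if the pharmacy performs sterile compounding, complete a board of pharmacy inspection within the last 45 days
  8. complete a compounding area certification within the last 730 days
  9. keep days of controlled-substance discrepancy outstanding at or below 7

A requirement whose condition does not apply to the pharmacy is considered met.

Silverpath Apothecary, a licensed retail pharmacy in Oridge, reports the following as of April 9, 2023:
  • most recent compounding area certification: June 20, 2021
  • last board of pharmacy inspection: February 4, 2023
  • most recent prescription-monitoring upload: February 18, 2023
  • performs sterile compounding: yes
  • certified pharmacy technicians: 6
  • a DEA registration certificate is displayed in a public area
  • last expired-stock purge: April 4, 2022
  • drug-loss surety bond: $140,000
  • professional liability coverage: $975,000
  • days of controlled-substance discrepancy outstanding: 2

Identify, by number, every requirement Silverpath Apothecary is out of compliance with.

1. professional liability coverage $975,000 < $1,150,000 → not met
2. prescription-monitoring upload 50 days ago vs limit 60 → met
3. drug-loss surety bond $140,000 ≥ $95,000 → met
4. DEA registration certificate present → met
5. expired-stock purge 370 days ago vs limit 540 → met
6. certified pharmacy technicians 6 ≥ 3 → met
7. condition 'performs sterile compounding' holds; board of pharmacy inspection 64 days ago vs limit 45 → not met
8. compounding area certification 658 days ago vs limit 730 → met
9. days of controlled-substance discrepancy outstanding 2 ≤ 7 → met
Not met: 1, 7

1, 7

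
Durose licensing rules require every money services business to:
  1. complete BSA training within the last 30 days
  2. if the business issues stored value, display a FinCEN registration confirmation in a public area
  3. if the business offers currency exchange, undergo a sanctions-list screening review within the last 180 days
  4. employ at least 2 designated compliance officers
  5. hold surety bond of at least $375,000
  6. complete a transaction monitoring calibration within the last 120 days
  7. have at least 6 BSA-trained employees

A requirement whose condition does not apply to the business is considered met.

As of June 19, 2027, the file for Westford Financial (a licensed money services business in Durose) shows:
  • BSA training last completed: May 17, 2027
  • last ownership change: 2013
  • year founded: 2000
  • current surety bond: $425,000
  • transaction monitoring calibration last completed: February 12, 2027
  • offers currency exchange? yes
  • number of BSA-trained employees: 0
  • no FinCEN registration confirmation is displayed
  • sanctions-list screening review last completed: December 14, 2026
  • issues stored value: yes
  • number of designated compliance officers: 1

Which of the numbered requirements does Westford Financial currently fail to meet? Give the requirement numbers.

1. BSA training 33 days ago vs limit 30 → not met
2. condition 'issues stored value' holds; FinCEN registration confirmation absent → not met
3. condition 'offers currency exchange' holds; sanctions-list screening review 187 days ago vs limit 180 → not met
4. designated compliance officers 1 < 2 → not met
5. surety bond $425,000 ≥ $375,000 → met
6. transaction monitoring calibration 127 days ago vs limit 120 → not met
7. BSA-trained employees 0 < 6 → not met
Not met: 1, 2, 3, 4, 6, 7

1, 2, 3, 4, 6, 7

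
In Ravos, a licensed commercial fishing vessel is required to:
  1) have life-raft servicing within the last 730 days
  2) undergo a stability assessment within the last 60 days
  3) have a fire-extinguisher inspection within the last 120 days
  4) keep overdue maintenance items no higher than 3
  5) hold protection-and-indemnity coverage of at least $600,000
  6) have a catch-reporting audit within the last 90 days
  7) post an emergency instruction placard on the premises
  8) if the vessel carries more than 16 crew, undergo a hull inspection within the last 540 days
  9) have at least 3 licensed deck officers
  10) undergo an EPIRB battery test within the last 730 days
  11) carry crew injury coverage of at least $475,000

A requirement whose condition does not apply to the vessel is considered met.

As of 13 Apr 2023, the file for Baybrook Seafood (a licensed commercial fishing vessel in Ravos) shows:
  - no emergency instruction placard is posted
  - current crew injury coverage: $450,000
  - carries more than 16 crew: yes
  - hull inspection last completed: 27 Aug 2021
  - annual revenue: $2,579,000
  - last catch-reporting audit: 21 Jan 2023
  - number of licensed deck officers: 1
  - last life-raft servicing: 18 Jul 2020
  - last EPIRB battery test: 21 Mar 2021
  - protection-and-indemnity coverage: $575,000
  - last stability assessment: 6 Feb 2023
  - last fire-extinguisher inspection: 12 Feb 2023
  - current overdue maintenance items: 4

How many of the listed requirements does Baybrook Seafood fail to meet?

1. life-raft servicing 999 days ago vs limit 730 → not met
2. stability assessment 66 days ago vs limit 60 → not met
3. fire-extinguisher inspection 60 days ago vs limit 120 → met
4. overdue maintenance items 4 > 3 → not met
5. protection-and-indemnity coverage $575,000 < $600,000 → not met
6. catch-reporting audit 82 days ago vs limit 90 → met
7. emergency instruction placard absent → not met
8. condition 'carries more than 16 crew' holds; hull inspection 594 days ago vs limit 540 → not met
9. licensed deck officers 1 < 3 → not met
10. EPIRB battery test 753 days ago vs limit 730 → not met
11. crew injury coverage $450,000 < $475,000 → not met
Not met: 9 of 11

9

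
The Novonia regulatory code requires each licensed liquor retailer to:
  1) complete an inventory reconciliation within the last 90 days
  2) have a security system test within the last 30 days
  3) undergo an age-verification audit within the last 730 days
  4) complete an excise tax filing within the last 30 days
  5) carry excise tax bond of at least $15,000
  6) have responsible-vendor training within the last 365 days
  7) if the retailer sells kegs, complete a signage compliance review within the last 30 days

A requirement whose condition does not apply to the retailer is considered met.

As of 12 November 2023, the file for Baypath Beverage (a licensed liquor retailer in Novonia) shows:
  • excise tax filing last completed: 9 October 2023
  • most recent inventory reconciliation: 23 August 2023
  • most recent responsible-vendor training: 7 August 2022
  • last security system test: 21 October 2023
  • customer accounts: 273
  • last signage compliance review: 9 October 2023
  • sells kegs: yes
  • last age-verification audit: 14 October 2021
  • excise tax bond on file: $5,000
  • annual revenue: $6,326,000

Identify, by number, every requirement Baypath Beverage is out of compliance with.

1. inventory reconciliation 81 days ago vs limit 90 → met
2. security system test 22 days ago vs limit 30 → met
3. age-verification audit 759 days ago vs limit 730 → not met
4. excise tax filing 34 days ago vs limit 30 → not met
5. excise tax bond $5,000 < $15,000 → not met
6. responsible-vendor training 462 days ago vs limit 365 → not met
7. condition 'sells kegs' holds; signage compliance review 34 days ago vs limit 30 → not met
Not met: 3, 4, 5, 6, 7

3, 4, 5, 6, 7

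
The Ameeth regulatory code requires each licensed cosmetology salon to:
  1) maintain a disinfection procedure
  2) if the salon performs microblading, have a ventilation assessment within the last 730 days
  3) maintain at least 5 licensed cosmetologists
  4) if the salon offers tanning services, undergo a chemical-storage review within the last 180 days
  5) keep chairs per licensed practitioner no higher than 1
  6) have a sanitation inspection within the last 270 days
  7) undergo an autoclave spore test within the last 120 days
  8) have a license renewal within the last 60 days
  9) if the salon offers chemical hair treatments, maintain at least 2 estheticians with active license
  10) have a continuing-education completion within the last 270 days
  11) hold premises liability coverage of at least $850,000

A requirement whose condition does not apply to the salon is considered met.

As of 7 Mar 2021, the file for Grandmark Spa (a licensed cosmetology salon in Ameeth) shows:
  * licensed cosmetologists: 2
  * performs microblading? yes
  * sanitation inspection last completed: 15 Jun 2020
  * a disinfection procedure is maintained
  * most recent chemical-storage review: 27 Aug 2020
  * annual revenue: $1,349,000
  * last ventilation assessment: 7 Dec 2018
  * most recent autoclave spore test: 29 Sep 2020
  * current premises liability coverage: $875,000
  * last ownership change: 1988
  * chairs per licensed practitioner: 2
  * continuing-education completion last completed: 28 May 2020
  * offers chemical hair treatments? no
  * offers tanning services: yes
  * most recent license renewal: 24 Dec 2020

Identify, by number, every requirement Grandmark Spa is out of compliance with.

1. disinfection procedure present → met
2. condition 'performs microblading' holds; ventilation assessment 821 days ago vs limit 730 → not met
3. licensed cosmetologists 2 < 5 → not met
4. condition 'offers tanning services' holds; chemical-storage review 192 days ago vs limit 180 → not met
5. chairs per licensed practitioner 2 > 1 → not met
6. sanitation inspection 265 days ago vs limit 270 → met
7. autoclave spore test 159 days ago vs limit 120 → not met
8. license renewal 73 days ago vs limit 60 → not met
9. condition 'offers chemical hair treatments' does not hold → requirement n/a → met
10. continuing-education completion 283 days ago vs limit 270 → not met
11. premises liability coverage $875,000 ≥ $850,000 → met
Not met: 2, 3, 4, 5, 7, 8, 10

2, 3, 4, 5, 7, 8, 10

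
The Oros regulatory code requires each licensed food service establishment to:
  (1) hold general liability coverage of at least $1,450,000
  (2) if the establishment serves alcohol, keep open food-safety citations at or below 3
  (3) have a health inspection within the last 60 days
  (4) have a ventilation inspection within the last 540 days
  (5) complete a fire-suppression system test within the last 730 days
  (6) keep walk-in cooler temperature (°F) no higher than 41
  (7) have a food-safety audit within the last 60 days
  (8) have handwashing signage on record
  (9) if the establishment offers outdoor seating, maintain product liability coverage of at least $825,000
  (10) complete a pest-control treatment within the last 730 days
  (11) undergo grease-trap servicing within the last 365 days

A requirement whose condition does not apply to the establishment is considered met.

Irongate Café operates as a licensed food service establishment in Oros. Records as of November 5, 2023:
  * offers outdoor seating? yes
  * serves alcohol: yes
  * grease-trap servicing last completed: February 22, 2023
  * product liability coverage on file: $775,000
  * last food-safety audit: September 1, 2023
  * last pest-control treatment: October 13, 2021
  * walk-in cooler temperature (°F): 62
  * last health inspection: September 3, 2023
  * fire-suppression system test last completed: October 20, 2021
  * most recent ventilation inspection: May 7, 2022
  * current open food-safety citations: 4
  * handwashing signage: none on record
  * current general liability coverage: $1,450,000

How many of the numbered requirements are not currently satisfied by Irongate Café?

1. general liability coverage $1,450,000 ≥ $1,450,000 → met
2. condition 'serves alcohol' holds; open food-safety citations 4 > 3 → not met
3. health inspection 63 days ago vs limit 60 → not met
4. ventilation inspection 547 days ago vs limit 540 → not met
5. fire-suppression system test 746 days ago vs limit 730 → not met
6. walk-in cooler temperature (°F) 62 > 41 → not met
7. food-safety audit 65 days ago vs limit 60 → not met
8. handwashing signage absent → not met
9. condition 'offers outdoor seating' holds; product liability coverage $775,000 < $825,000 → not met
10. pest-control treatment 753 days ago vs limit 730 → not met
11. grease-trap servicing 256 days ago vs limit 365 → met
Not met: 9 of 11

9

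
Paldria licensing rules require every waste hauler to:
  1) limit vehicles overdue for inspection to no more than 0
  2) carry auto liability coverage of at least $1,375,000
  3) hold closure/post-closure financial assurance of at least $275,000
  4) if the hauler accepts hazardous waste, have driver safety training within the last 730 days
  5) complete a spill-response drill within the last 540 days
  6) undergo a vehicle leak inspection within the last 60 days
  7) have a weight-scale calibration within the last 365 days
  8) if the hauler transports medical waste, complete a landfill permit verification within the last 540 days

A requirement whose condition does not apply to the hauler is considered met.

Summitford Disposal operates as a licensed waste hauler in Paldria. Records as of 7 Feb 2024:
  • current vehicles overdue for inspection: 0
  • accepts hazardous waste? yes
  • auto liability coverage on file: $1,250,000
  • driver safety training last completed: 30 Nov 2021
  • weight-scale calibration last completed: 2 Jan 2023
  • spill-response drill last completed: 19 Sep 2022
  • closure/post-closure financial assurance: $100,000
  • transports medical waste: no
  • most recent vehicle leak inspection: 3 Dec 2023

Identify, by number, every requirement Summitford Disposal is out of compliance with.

2, 3, 4, 6, 7

1. vehicles overdue for inspection 0 ≤ 0 → met
2. auto liability coverage $1,250,000 < $1,375,000 → not met
3. closure/post-closure financial assurance $100,000 < $275,000 → not met
4. condition 'accepts hazardous waste' holds; driver safety training 799 days ago vs limit 730 → not met
5. spill-response drill 506 days ago vs limit 540 → met
6. vehicle leak inspection 66 days ago vs limit 60 → not met
7. weight-scale calibration 401 days ago vs limit 365 → not met
8. condition 'transports medical waste' does not hold → requirement n/a → met
Not met: 2, 3, 4, 6, 7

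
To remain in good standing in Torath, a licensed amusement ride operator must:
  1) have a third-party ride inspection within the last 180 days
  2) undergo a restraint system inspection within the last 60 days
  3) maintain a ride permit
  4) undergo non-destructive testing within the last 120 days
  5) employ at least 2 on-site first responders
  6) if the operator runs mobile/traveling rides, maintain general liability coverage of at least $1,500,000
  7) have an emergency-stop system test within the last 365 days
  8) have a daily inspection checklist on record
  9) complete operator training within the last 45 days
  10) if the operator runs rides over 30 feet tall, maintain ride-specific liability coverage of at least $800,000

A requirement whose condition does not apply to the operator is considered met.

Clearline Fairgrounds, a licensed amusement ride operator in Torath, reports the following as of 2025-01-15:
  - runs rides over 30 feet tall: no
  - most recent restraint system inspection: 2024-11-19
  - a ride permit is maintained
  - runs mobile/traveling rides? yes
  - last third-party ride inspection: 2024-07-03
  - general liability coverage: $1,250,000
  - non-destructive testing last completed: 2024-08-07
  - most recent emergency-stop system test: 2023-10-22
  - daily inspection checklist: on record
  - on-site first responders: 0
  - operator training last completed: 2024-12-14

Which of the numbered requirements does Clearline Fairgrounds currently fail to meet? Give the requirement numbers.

1. third-party ride inspection 196 days ago vs limit 180 → not met
2. restraint system inspection 57 days ago vs limit 60 → met
3. ride permit present → met
4. non-destructive testing 161 days ago vs limit 120 → not met
5. on-site first responders 0 < 2 → not met
6. condition 'runs mobile/traveling rides' holds; general liability coverage $1,250,000 < $1,500,000 → not met
7. emergency-stop system test 451 days ago vs limit 365 → not met
8. daily inspection checklist present → met
9. operator training 32 days ago vs limit 45 → met
10. condition 'runs rides over 30 feet tall' does not hold → requirement n/a → met
Not met: 1, 4, 5, 6, 7

1, 4, 5, 6, 7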